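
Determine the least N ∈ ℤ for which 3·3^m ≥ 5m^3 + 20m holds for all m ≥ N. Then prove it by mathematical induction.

At m = 4: 243 < 400, so the inequality fails and N ≥ 5. We prove 3·3^m ≥ 5m^3 + 20m for all m ≥ 5.
Base case (m = 5): 3·3^m = 729 and 5m^3 + 20m = 725, so 729 ≥ 725.
For the inductive step, assume it holds for an arbitrary j ≥ 5, so 3·3^j ≥ 5j^3 + 20j.
Then 3·3^(j + 1) = 3·(3·3^j) ≥ 3·(5j^3 + 20j).
Also, for j ≥ 5 we have 3·(5j^3 + 20j) ≥ 5(j+1)^3 + 20(j+1), since 3·(5j^3 + 20j) − (5(j+1)^3 + 20(j+1)) = 10j^3 - 15j^2 + 25j - 25, which is nonnegative for all j ≥ 5.
Combining, 3·3^(j + 1) ≥ 5(j+1)^3 + 20(j+1).
By the principle of mathematical induction, the result holds for all m ≥ 5.
Hence the smallest such N is 5.

N = 5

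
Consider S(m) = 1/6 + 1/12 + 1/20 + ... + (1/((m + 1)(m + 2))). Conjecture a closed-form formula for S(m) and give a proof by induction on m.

S(m) = m/(2(m + 2))

We claim S(m) = m/(2(m + 2)) for all m ≥ 1.
When m = 1: S(1) = 1/6, and the closed form gives 1/6. They agree.
Inductive step: suppose the statement holds for some k ≥ 1, so S(k) = k/(2(k + 2)).
Then S(k+1) = S(k) + (1/((k + 2)(k + 3))) = (k/(2(k + 2))) + (1/((k + 2)(k + 3))).
Simplifying, S(k+1) = (k + 1)/(2(k + 3)) = (k+1)/(2((k+1) + 2)),
which is the closed form with m = k+1.
By induction, the statement is established for all m ≥ 1.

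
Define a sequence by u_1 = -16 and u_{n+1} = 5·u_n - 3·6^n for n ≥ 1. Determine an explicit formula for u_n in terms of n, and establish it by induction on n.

Computing the first terms: u_1 = -16, u_2 = -98, u_3 = -598. This suggests u_n = 2·5^(n - 1) - 3·6^n.
When n = 1: the formula gives -16 = -16 = u_1.
Inductive step: suppose the statement holds for some k ≥ 1, so u_k = 2·5^(k - 1) - 3·6^k.
Then u_{k+1} = 5·u_k - 3·6^k = 5·(2·5^(k - 1) - 3·6^k) - 3·6^k = 2·5^k - 3·6^(k + 1) = 2·5^((k+1) - 1) - 3·6^(k+1),
which is the claimed formula at n = k+1.
By the principle of mathematical induction, the result holds for all n ≥ 1.

u_n = 2·5^(n - 1) - 3·6^n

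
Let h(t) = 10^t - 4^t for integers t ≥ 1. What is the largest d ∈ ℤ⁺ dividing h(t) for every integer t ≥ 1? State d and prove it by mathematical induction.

d = 6

Computing the first values: h(1) = 6 and h(2) = 84; gcd(6, 84) = 6, so d ≤ 6.
We prove 6 | 10^t - 4^t for all t ≥ 1 by induction on t.
For the base case t = 1: h(1) = 6 = 6·(1), so 6 | h(1).
For the inductive step, assume it holds for an arbitrary i ≥ 1, i.e. 6 | h(i). Then
10^{i+1} − 4^{i+1} = 10·10^i − 4·4^i = 10·(10^i − 4^i) + (6)·4^i. The first term is divisible by 6 by the inductive hypothesis, and the second term (6)·4^i is divisible by 6 since 6 | 6. Hence 6 | h(i+1).
Hence, by induction on t, the claim holds for every t ≥ 1.
Therefore the largest such d is 6.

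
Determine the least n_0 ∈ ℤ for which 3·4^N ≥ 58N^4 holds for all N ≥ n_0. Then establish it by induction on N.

n_0 = 9

At N = 8: 196608 < 237568, so the inequality fails and n_0 ≥ 9. We prove 3·4^N ≥ 58N^4 for all N ≥ 9.
Base case (N = 9): 3·4^N = 786432 and 58N^4 = 380538, so 786432 ≥ 380538.
Inductive step: suppose the statement holds for some p ≥ 9, so 3·4^p ≥ 58p^4.
Then 3·4^(p + 1) = 4·(3·4^p) ≥ 4·(58p^4).
Also, for p ≥ 9 we have 4·(58p^4) ≥ 58(p+1)^4, since 4 ≥ (1 + 1/p)^4 for all p ≥ 9.
Combining, 3·4^(p + 1) ≥ 58(p+1)^4.
By the principle of mathematical induction, the result holds for all N ≥ 9.
Hence the smallest such n_0 is 9.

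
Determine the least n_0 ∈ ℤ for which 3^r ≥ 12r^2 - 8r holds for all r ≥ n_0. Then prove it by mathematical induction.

At r = 5: 243 < 260, so the inequality fails and n_0 ≥ 6. We prove 3^r ≥ 12r^2 - 8r for all r ≥ 6.
For the base case r = 6: 3^r = 729 and 12r^2 - 8r = 384, so 729 ≥ 384.
Suppose the result is true for r = j, so 3^j ≥ 12j^2 - 8j.
Then 3^(j + 1) = 3·(3^j) ≥ 3·(12j^2 - 8j).
Also, for j ≥ 6 we have 3·(12j^2 - 8j) ≥ 12(j+1)^2 - 8(j+1), since 3·(12j^2 - 8j) − (12(j+1)^2 - 8(j+1)) = 24j^2 - 40j - 4, which is nonnegative for all j ≥ 6.
Combining, 3^(j + 1) ≥ 12(j+1)^2 - 8(j+1).
By induction, the statement is established for all r ≥ 6.
Hence the smallest such n_0 is 6.

n_0 = 6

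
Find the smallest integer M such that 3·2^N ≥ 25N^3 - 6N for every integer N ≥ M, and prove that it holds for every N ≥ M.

At N = 14: 49152 < 68516, so the inequality fails and M ≥ 15. We prove 3·2^N ≥ 25N^3 - 6N for all N ≥ 15.
Base step (N = 15): 3·2^N = 98304 and 25N^3 - 6N = 84285, so 98304 ≥ 84285.
Suppose the result is true for N = r, so 3·2^r ≥ 25r^3 - 6r.
Then 3·2^(r + 1) = 2·(3·2^r) ≥ 2·(25r^3 - 6r).
Also, for r ≥ 15 we have 2·(25r^3 - 6r) ≥ 25(r+1)^3 - 6(r+1), since 2·(25r^3 - 6r) − (25(r+1)^3 - 6(r+1)) = 25r^3 - 75r^2 - 81r - 19, which is nonnegative for all r ≥ 15.
Combining, 3·2^(r + 1) ≥ 25(r+1)^3 - 6(r+1).
By induction, the statement is established for all N ≥ 15.
Hence the smallest such M is 15.

M = 15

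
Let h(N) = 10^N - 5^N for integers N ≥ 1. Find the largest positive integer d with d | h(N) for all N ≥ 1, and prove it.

Computing the first values: h(1) = 5 and h(2) = 75; gcd(5, 75) = 5, so d ≤ 5.
We prove 5 | 10^N - 5^N for all N ≥ 1 by induction on N.
When N = 1: h(1) = 5 = 5·(1), so 5 | h(1).
Suppose the result is true for N = i, i.e. 5 | h(i). Then
10^{i+1} − 5^{i+1} = 10·10^i − 5·5^i = 10·(10^i − 5^i) + (5)·5^i. The first term is divisible by 5 by the inductive hypothesis, and the second term (5)·5^i is divisible by 5 since 5 | 5. Hence 5 | h(i+1).
This completes the induction.
Therefore the largest such d is 5.

d = 5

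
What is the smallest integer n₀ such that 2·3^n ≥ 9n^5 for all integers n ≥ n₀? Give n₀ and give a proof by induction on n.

n₀ = 14

At n = 13: 3188646 < 3341637, so the inequality fails and n₀ ≥ 14. We prove 2·3^n ≥ 9n^5 for all n ≥ 14.
Base step (n = 14): 2·3^n = 9565938 and 9n^5 = 4840416, so 9565938 ≥ 4840416.
For the inductive step, assume it holds for an arbitrary i ≥ 14, so 2·3^i ≥ 9i^5.
Then 2·3^(i + 1) = 3·(2·3^i) ≥ 3·(9i^5).
Also, for i ≥ 14 we have 3·(9i^5) ≥ 9(i+1)^5, since 3 ≥ (1 + 1/i)^5 for all i ≥ 14.
Combining, 2·3^(i + 1) ≥ 9(i+1)^5.
By induction, the statement is established for all n ≥ 14.
Hence the smallest such n₀ is 14.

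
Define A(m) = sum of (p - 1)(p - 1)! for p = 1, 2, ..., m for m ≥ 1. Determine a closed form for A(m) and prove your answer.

We claim A(m) = m! - 1 for all m ≥ 1.
Base step (m = 1): A(1) = 0, and the closed form gives 0. They agree.
For the inductive step, assume it holds for an arbitrary p ≥ 1, so A(p) = p! - 1.
Then A(p+1) = A(p) + (p·p!) = (p! - 1) + (p·p!).
Simplifying, A(p+1) = (p+1)! - 1,
which is the closed form with m = p+1.
By induction, the statement is established for all m ≥ 1.

A(m) = m! - 1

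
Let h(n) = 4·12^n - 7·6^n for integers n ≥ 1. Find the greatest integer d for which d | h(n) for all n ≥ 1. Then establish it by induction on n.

d = 6

Computing the first values: h(1) = 6 and h(2) = 324; gcd(6, 324) = 6, so d ≤ 6.
We prove 6 | 4·12^n - 7·6^n for all n ≥ 1 by induction on n.
Base case (n = 1): h(1) = 6 = 6·(1), so 6 | h(1).
Inductive step: assume the claim holds for n = i, i.e. 6 | h(i). Then
h(i+1) − 12·h(i) = (4·12^(i+1) - 7·6^(i+1)) − 12·(4·12^i - 7·6^i) = (-7)·6^i·(6 − 12) = (42)·6^i. Since 6 | h(i) by the inductive hypothesis, 6 | 12·h(i); and 6 | 42 since 42 = 6·7. Therefore 6 | h(i+1).
By induction, the statement is established for all n ≥ 1.
Therefore the largest such d is 6.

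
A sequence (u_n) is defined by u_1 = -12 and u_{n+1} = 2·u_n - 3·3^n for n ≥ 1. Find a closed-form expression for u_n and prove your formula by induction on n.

Computing the first terms: u_1 = -12, u_2 = -33, u_3 = -93. This suggests u_n = -3·2^(n - 1) - 3^(n + 1).
Base step (n = 1): the formula gives -12 = -12 = u_1.
Inductive step: suppose the statement holds for some r ≥ 1, so u_r = -3·2^(r - 1) - 3^(r + 1).
Then u_{r+1} = 2·u_r - 3·3^r = 2·(-3·2^(r - 1) - 3^(r + 1)) - 3·3^r = -3·2^r - 3^(r + 2) = -3·2^((r+1) - 1) - 3^((r+1) + 1),
which is the claimed formula at n = r+1.
This completes the induction.

u_n = -3·2^(n - 1) - 3^(n + 1)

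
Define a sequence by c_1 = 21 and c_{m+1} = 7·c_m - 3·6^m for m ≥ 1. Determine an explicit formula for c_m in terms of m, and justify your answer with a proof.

c_m = 3·6^m + 3·7^(m - 1)

Computing the first terms: c_1 = 21, c_2 = 129, c_3 = 795. This suggests c_m = 3·6^m + 3·7^(m - 1).
When m = 1: the formula gives 21 = 21 = c_1.
Inductive step: suppose the statement holds for some r ≥ 1, so c_r = 3·6^r + 3·7^(r - 1).
Then c_{r+1} = 7·c_r - 3·6^r = 7·(3·6^r + 3·7^(r - 1)) - 3·6^r = 3·6^(r + 1) + 3·7^r = 3·6^(r+1) + 3·7^((r+1) - 1),
which is the claimed formula at m = r+1.
By the principle of mathematical induction, the result holds for all m ≥ 1.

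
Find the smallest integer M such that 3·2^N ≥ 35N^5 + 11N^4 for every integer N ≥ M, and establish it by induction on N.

At N = 27: 402653184 < 508057596, so the inequality fails and M ≥ 28. We prove 3·2^N ≥ 35N^5 + 11N^4 for all N ≥ 28.
For the base case N = 28: 3·2^N = 805306368 and 35N^5 + 11N^4 = 609124096, so 805306368 ≥ 609124096.
Suppose the result is true for N = p, so 3·2^p ≥ 35p^5 + 11p^4.
Then 3·2^(p + 1) = 2·(3·2^p) ≥ 2·(35p^5 + 11p^4).
Also, for p ≥ 28 we have 2·(35p^5 + 11p^4) ≥ 35(p+1)^5 + 11(p+1)^4, since 2·(35p^5 + 11p^4) − (35(p+1)^5 + 11(p+1)^4) = 35p^5 - 164p^4 - 394p^3 - 416p^2 - 219p - 46, which is nonnegative for all p ≥ 28.
Combining, 3·2^(p + 1) ≥ 35(p+1)^5 + 11(p+1)^4.
By induction, the statement is established for all N ≥ 28.
Hence the smallest such M is 28.

M = 28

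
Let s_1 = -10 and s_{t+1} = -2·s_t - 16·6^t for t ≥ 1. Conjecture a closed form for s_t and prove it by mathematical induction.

s_t = -(-2)^t - 2·6^t

Computing the first terms: s_1 = -10, s_2 = -76, s_3 = -424. This suggests s_t = -(-2)^t - 2·6^t.
When t = 1: the formula gives -10 = -10 = s_1.
Suppose the result is true for t = i, so s_i = -(-2)^i - 2·6^i.
Then s_{i+1} = -2·s_i - 16·6^i = -2·(-(-2)^i - 2·6^i) - 16·6^i = -(-2)^(i + 1) - 2·6^(i + 1),
which is the claimed formula at t = i+1.
This completes the induction.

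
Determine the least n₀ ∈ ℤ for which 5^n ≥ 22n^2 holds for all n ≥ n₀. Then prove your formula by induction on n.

At n = 3: 125 < 198, so the inequality fails and n₀ ≥ 4. We prove 5^n ≥ 22n^2 for all n ≥ 4.
When n = 4: 5^n = 625 and 22n^2 = 352, so 625 ≥ 352.
Suppose the result is true for n = i, so 5^i ≥ 22i^2.
Then 5^(i + 1) = 5·(5^i) ≥ 5·(22i^2).
Also, for i ≥ 4 we have 5·(22i^2) ≥ 22(i+1)^2, since 5 ≥ (1 + 1/i)^2 for all i ≥ 4.
Combining, 5^(i + 1) ≥ 22(i+1)^2.
This completes the induction.
Hence the smallest such n₀ is 4.

n₀ = 4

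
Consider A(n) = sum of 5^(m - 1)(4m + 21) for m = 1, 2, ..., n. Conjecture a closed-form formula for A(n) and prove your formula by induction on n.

A(n) = 5^n(n + 5) - 5

We claim A(n) = 5^n(n + 5) - 5 for all n ≥ 1.
Base case (n = 1): A(1) = 25, and the closed form gives 25. They agree.
Inductive step: assume the claim holds for n = m, so A(m) = 5^m(m + 5) - 5.
Then A(m+1) = A(m) + (5^m(4m + 25)) = (5^m(m + 5) - 5) + (5^m(4m + 25)).
Simplifying, A(m+1) = 5·5^m·m + 30·5^m - 5 = 5^(m+1)((m+1) + 5) - 5,
which is the closed form with n = m+1.
Hence, by induction on n, the claim holds for every n ≥ 1.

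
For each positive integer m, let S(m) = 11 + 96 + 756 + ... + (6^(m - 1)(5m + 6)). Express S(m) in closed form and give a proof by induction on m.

We claim S(m) = 6^m(m + 1) - 1 for all m ≥ 1.
For the base case m = 1: S(1) = 11, and the closed form gives 11. They agree.
Inductive step: assume the claim holds for m = r, so S(r) = 6^r(r + 1) - 1.
Then S(r+1) = S(r) + (6^r(5r + 11)) = (6^r(r + 1) - 1) + (6^r(5r + 11)).
Simplifying, S(r+1) = 6·6^r·r + 12·6^r - 1 = 6^(r+1)((r+1) + 1) - 1,
which is the closed form with m = r+1.
By the principle of mathematical induction, the result holds for all m ≥ 1.

S(m) = 6^m(m + 1) - 1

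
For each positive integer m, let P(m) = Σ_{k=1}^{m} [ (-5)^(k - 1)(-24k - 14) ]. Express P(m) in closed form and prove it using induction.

P(m) = (-5)^m(4m + 3) - 3

We claim P(m) = (-5)^m(4m + 3) - 3 for all m ≥ 1.
For the base case m = 1: P(1) = -38, and the closed form gives -38. They agree.
Suppose the result is true for m = k, so P(k) = (-5)^k(4k + 3) - 3.
Then P(k+1) = P(k) + ((-5)^k(-24k - 38)) = ((-5)^k(4k + 3) - 3) + ((-5)^k(-24k - 38)).
Simplifying, P(k+1) = -20(-5)^k·k - 35(-5)^k - 3 = (-5)^(k+1)(4(k+1) + 3) - 3,
which is the closed form with m = k+1.
This completes the induction.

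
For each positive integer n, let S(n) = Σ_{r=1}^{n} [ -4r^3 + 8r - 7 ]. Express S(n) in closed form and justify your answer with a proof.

S(n) = -n(n^3 + 2n^2 - 3n + 3)

We claim S(n) = -n(n^3 + 2n^2 - 3n + 3) for all n ≥ 1.
When n = 1: S(1) = -3, and the closed form gives -3. They agree.
Inductive step: suppose the statement holds for some r ≥ 1, so S(r) = r(-r^3 - 2r^2 + 3r - 3).
Then S(r+1) = S(r) + (8r - 4(r + 1)^3 + 1) = (r(-r^3 - 2r^2 + 3r - 3)) + (8r - 4(r + 1)^3 + 1).
Simplifying, S(r+1) = -(r + 1)(r^3 + 5r^2 + 4r + 3) = -(r+1)((r+1)^3 + 2(r+1)^2 - 3(r+1) + 3),
which is the closed form with n = r+1.
By induction, the statement is established for all n ≥ 1.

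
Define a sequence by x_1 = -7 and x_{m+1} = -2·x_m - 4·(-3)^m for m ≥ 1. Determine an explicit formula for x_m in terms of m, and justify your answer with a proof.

Computing the first terms: x_1 = -7, x_2 = 26, x_3 = -88. This suggests x_m = 5(-2)^(m - 1) + 4(-3)^m.
Base step (m = 1): the formula gives -7 = -7 = x_1.
For the inductive step, assume it holds for an arbitrary r ≥ 1, so x_r = 5(-2)^(r - 1) + 4(-3)^r.
Then x_{r+1} = -2·x_r - 4·(-3)^r = -2·(5(-2)^(r - 1) + 4(-3)^r) - 4·(-3)^r = 5(-2)^r + 4(-3)^(r + 1) = 5(-2)^((r+1) - 1) + 4(-3)^(r+1),
which is the claimed formula at m = r+1.
By the principle of mathematical induction, the result holds for all m ≥ 1.

x_m = 5(-2)^(m - 1) + 4(-3)^m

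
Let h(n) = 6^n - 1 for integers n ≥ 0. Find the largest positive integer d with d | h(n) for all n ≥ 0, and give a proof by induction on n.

d = 5

Computing the first values: h(0) = 0 and h(1) = 5; gcd(0, 5) = 5, so d ≤ 5.
We prove 5 | 6^n - 1 for all n ≥ 0 by induction on n.
Base step (n = 0): h(0) = 0 = 5·(0), so 5 | h(0).
Inductive step: suppose the statement holds for some i ≥ 0, i.e. 5 | h(i). Then
h(i+1) = 6^(i+1) - 1 = 6·(6^i - 1) + 5 = 6·h(i) + 5. The first term is divisible by 5 by the inductive hypothesis, and 5 is divisible by 5. Hence 5 | h(i+1).
By induction, the statement is established for all n ≥ 0.
Therefore the largest such d is 5.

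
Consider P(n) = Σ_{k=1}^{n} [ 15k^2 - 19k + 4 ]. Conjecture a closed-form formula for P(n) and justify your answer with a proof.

We claim P(n) = n(n - 1)(5n + 3) for all n ≥ 1.
Base case (n = 1): P(1) = 0, and the closed form gives 0. They agree.
Inductive step: suppose the statement holds for some k ≥ 1, so P(k) = k(5k^2 - 2k - 3).
Then P(k+1) = P(k) + (k(15k + 11)) = (k(5k^2 - 2k - 3)) + (k(15k + 11)).
Simplifying, P(k+1) = k(k + 1)(5k + 8) = (k+1)((k+1) - 1)(5(k+1) + 3),
which is the closed form with n = k+1.
By induction, the statement is established for all n ≥ 1.

P(n) = n(n - 1)(5n + 3)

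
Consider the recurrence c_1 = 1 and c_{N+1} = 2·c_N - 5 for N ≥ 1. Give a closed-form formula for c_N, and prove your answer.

c_N = -2^(N + 1) + 5

Computing the first terms: c_1 = 1, c_2 = -3, c_3 = -11. This suggests c_N = -2^(N + 1) + 5.
When N = 1: the formula gives 1 = 1 = c_1.
For the inductive step, assume it holds for an arbitrary j ≥ 1, so c_j = -2^(j + 1) + 5.
Then c_{j+1} = 2·c_j - 5 = 2·(-2^(j + 1) + 5) - 5 = -2^(j + 2) + 5 = -2^((j+1) + 1) + 5,
which is the claimed formula at N = j+1.
Hence, by induction on N, the claim holds for every N ≥ 1.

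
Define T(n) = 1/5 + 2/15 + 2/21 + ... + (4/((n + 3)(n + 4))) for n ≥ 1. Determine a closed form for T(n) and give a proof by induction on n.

We claim T(n) = n/(n + 4) for all n ≥ 1.
When n = 1: T(1) = 1/5, and the closed form gives 1/5. They agree.
Suppose the result is true for n = r, so T(r) = r/(r + 4).
Then T(r+1) = T(r) + (4/((r + 4)(r + 5))) = (r/(r + 4)) + (4/((r + 4)(r + 5))).
Simplifying, T(r+1) = (r + 1)/(r + 5) = (r+1)/((r+1) + 4),
which is the closed form with n = r+1.
By induction, the statement is established for all n ≥ 1.

T(n) = n/(n + 4)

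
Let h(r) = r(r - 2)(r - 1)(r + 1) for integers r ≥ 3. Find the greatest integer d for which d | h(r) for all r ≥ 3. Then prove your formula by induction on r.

d = 24

Computing the first values: h(3) = 24 and h(4) = 120; gcd(24, 120) = 24, so d ≤ 24.
We prove 24 | r(r - 2)(r - 1)(r + 1) for all r ≥ 3 by induction on r.
Base step (r = 3): h(3) = 24 = 24·(1), so 24 | h(3).
Suppose the result is true for r = j, i.e. 24 | h(j). Then
h(j+1) − h(j) = (j-1)·j·(j+1)·(j+2) − (j-2)·(j-1)·j·(j+1) = (j-1)·j·(j+1)·[(j+2) − (j-2)] = 4·(j-1)·j·(j+1). The product of 3 consecutive integers is divisible by (3)! = 6, so h(j+1) − h(j) is divisible by 4·6 = 24. By the inductive hypothesis 24 | h(j), hence 24 | h(j+1).
Hence, by induction on r, the claim holds for every r ≥ 3.
Therefore the largest such d is 24.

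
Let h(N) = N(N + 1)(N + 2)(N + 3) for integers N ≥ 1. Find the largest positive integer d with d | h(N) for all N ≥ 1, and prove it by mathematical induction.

Computing the first values: h(1) = 24 and h(2) = 120; gcd(24, 120) = 24, so d ≤ 24.
We prove 24 | N(N + 1)(N + 2)(N + 3) for all N ≥ 1 by induction on N.
Base step (N = 1): h(1) = 24 = 24·(1), so 24 | h(1).
Suppose the result is true for N = k, i.e. 24 | h(k). Then
h(k+1) − h(k) = (k+1)·(k+2)·(k+3)·(k+4) − k·(k+1)·(k+2)·(k+3) = (k+1)·(k+2)·(k+3)·[(k+4) − k] = 4·(k+1)·(k+2)·(k+3). The product of 3 consecutive integers is divisible by (3)! = 6, so h(k+1) − h(k) is divisible by 4·6 = 24. By the inductive hypothesis 24 | h(k), hence 24 | h(k+1).
By the principle of mathematical induction, the result holds for all N ≥ 1.
Therefore the largest such d is 24.

d = 24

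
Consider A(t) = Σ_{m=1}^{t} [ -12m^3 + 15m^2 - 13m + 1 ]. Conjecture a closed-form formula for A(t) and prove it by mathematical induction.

A(t) = -t(3t^3 + t^2 + 2t + 3)

We claim A(t) = -t(3t^3 + t^2 + 2t + 3) for all t ≥ 1.
Base case (t = 1): A(1) = -9, and the closed form gives -9. They agree.
Inductive step: assume the claim holds for t = m, so A(m) = m(-3m^3 - m^2 - 2m - 3).
Then A(m+1) = A(m) + (-12m^3 - 21m^2 - 19m - 9) = (m(-3m^3 - m^2 - 2m - 3)) + (-12m^3 - 21m^2 - 19m - 9).
Simplifying, A(m+1) = -(m + 1)(3m^3 + 10m^2 + 13m + 9) = -(m+1)(3(m+1)^3 + (m+1)^2 + 2(m+1) + 3),
which is the closed form with t = m+1.
This completes the induction.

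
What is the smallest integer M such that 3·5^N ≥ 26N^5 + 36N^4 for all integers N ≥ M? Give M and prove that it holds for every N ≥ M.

At N = 7: 234375 < 523418, so the inequality fails and M ≥ 8. We prove 3·5^N ≥ 26N^5 + 36N^4 for all N ≥ 8.
For the base case N = 8: 3·5^N = 1171875 and 26N^5 + 36N^4 = 999424, so 1171875 ≥ 999424.
Inductive step: assume the claim holds for N = r, so 3·5^r ≥ 26r^5 + 36r^4.
Then 3·5^(r + 1) = 5·(3·5^r) ≥ 5·(26r^5 + 36r^4).
Also, for r ≥ 8 we have 5·(26r^5 + 36r^4) ≥ 26(r+1)^5 + 36(r+1)^4, since 5·(26r^5 + 36r^4) − (26(r+1)^5 + 36(r+1)^4) = 104r^5 + 14r^4 - 404r^3 - 476r^2 - 274r - 62, which is nonnegative for all r ≥ 8.
Combining, 3·5^(r + 1) ≥ 26(r+1)^5 + 36(r+1)^4.
Hence, by induction on N, the claim holds for every N ≥ 8.
Hence the smallest such M is 8.

M = 8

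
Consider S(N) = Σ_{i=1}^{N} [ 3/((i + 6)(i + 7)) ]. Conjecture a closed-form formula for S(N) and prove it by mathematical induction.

We claim S(N) = 3N/(7(N + 7)) for all N ≥ 1.
When N = 1: S(1) = 3/56, and the closed form gives 3/56. They agree.
Inductive step: suppose the statement holds for some i ≥ 1, so S(i) = 3i/(7(i + 7)).
Then S(i+1) = S(i) + (3/((i + 7)(i + 8))) = (3i/(7(i + 7))) + (3/((i + 7)(i + 8))).
Simplifying, S(i+1) = 3(i + 1)/(7(i + 8)) = 3(i+1)/(7((i+1) + 7)),
which is the closed form with N = i+1.
By the principle of mathematical induction, the result holds for all N ≥ 1.

S(N) = 3N/(7(N + 7))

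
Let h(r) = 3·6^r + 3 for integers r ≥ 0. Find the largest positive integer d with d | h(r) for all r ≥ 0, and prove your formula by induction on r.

Computing the first values: h(0) = 6 and h(1) = 21; gcd(6, 21) = 3, so d ≤ 3.
We prove 3 | 3·6^r + 3 for all r ≥ 0 by induction on r.
Base case (r = 0): h(0) = 6 = 3·(2), so 3 | h(0).
Suppose the result is true for r = p, i.e. 3 | h(p). Then
h(p+1) = 3·6^(p+1) + 3 = 6·(3·6^p + 3) - 15 = 6·h(p) - 15. The first term is divisible by 3 by the inductive hypothesis, and -15 is divisible by 3. Hence 3 | h(p+1).
By induction, the statement is established for all r ≥ 0.
Therefore the largest such d is 3.

d = 3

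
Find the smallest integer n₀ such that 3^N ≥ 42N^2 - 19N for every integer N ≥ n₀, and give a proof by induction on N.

At N = 6: 729 < 1398, so the inequality fails and n₀ ≥ 7. We prove 3^N ≥ 42N^2 - 19N for all N ≥ 7.
Base case (N = 7): 3^N = 2187 and 42N^2 - 19N = 1925, so 2187 ≥ 1925.
Suppose the result is true for N = i, so 3^i ≥ 42i^2 - 19i.
Then 3^(i + 1) = 3·(3^i) ≥ 3·(42i^2 - 19i).
Also, for i ≥ 7 we have 3·(42i^2 - 19i) ≥ 42(i+1)^2 - 19(i+1), since 3·(42i^2 - 19i) − (42(i+1)^2 - 19(i+1)) = 84i^2 - 122i - 23, which is nonnegative for all i ≥ 7.
Combining, 3^(i + 1) ≥ 42(i+1)^2 - 19(i+1).
This completes the induction.
Hence the smallest such n₀ is 7.

n₀ = 7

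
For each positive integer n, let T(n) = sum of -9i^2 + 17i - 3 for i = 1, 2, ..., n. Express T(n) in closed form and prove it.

T(n) = -n(n - 2)(3n + 2)

We claim T(n) = -n(n - 2)(3n + 2) for all n ≥ 1.
When n = 1: T(1) = 5, and the closed form gives 5. They agree.
Inductive step: assume the claim holds for n = i, so T(i) = i(-3i^2 + 4i + 4).
Then T(i+1) = T(i) + (-9i^2 - i + 5) = (i(-3i^2 + 4i + 4)) + (-9i^2 - i + 5).
Simplifying, T(i+1) = -(i - 1)(i + 1)(3i + 5) = -(i+1)((i+1) - 2)(3(i+1) + 2),
which is the closed form with n = i+1.
By induction, the statement is established for all n ≥ 1.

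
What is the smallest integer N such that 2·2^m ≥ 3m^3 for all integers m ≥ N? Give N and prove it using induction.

At m = 10: 2048 < 3000, so the inequality fails and N ≥ 11. We prove 2·2^m ≥ 3m^3 for all m ≥ 11.
For the base case m = 11: 2·2^m = 4096 and 3m^3 = 3993, so 4096 ≥ 3993.
Suppose the result is true for m = p, so 2·2^p ≥ 3p^3.
Then 2·2^(p + 1) = 2·(2·2^p) ≥ 2·(3p^3).
Also, for p ≥ 11 we have 2·(3p^3) ≥ 3(p+1)^3, since 2 ≥ (1 + 1/p)^3 for all p ≥ 11.
Combining, 2·2^(p + 1) ≥ 3(p+1)^3.
By induction, the statement is established for all m ≥ 11.
Hence the smallest such N is 11.

N = 11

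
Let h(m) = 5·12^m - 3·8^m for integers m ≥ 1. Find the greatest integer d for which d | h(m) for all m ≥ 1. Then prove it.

Computing the first values: h(1) = 36 and h(2) = 528; gcd(36, 528) = 12, so d ≤ 12.
We prove 12 | 5·12^m - 3·8^m for all m ≥ 1 by induction on m.
When m = 1: h(1) = 36 = 12·(3), so 12 | h(1).
Inductive step: suppose the statement holds for some j ≥ 1, i.e. 12 | h(j). Then
h(j+1) − 12·h(j) = (5·12^(j+1) - 3·8^(j+1)) − 12·(5·12^j - 3·8^j) = (-3)·8^j·(8 − 12) = (12)·8^j. Since 12 | h(j) by the inductive hypothesis, 12 | 12·h(j); and 12 | 12 since 12 = 12·1. Therefore 12 | h(j+1).
By the principle of mathematical induction, the result holds for all m ≥ 1.
Therefore the largest such d is 12.

d = 12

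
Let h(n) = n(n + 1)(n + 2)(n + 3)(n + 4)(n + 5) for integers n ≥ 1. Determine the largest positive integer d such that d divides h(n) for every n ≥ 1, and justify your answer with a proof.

d = 720

Computing the first values: h(1) = 720 and h(2) = 5040; gcd(720, 5040) = 720, so d ≤ 720.
We prove 720 | n(n + 1)(n + 2)(n + 3)(n + 4)(n + 5) for all n ≥ 1 by induction on n.
When n = 1: h(1) = 720 = 720·(1), so 720 | h(1).
Suppose the result is true for n = j, i.e. 720 | h(j). Then
h(j+1) − h(j) = (j+1)·(j+2)·(j+3)·(j+4)·(j+5)·(j+6) − j·(j+1)·(j+2)·(j+3)·(j+4)·(j+5) = (j+1)·(j+2)·(j+3)·(j+4)·(j+5)·[(j+6) − j] = 6·(j+1)·(j+2)·(j+3)·(j+4)·(j+5). The product of 5 consecutive integers is divisible by (5)! = 120, so h(j+1) − h(j) is divisible by 6·120 = 720. By the inductive hypothesis 720 | h(j), hence 720 | h(j+1).
By the principle of mathematical induction, the result holds for all n ≥ 1.
Therefore the largest such d is 720.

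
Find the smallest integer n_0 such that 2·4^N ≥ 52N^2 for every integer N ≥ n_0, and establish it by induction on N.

n_0 = 5

At N = 4: 512 < 832, so the inequality fails and n_0 ≥ 5. We prove 2·4^N ≥ 52N^2 for all N ≥ 5.
When N = 5: 2·4^N = 2048 and 52N^2 = 1300, so 2048 ≥ 1300.
Inductive step: assume the claim holds for N = p, so 2·4^p ≥ 52p^2.
Then 2·4^(p + 1) = 4·(2·4^p) ≥ 4·(52p^2).
Also, for p ≥ 5 we have 4·(52p^2) ≥ 52(p+1)^2, since 4 ≥ (1 + 1/p)^2 for all p ≥ 5.
Combining, 2·4^(p + 1) ≥ 52(p+1)^2.
By induction, the statement is established for all N ≥ 5.
Hence the smallest such n_0 is 5.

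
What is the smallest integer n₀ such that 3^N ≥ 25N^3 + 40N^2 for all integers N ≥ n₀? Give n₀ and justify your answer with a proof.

n₀ = 10

At N = 9: 19683 < 21465, so the inequality fails and n₀ ≥ 10. We prove 3^N ≥ 25N^3 + 40N^2 for all N ≥ 10.
When N = 10: 3^N = 59049 and 25N^3 + 40N^2 = 29000, so 59049 ≥ 29000.
Inductive step: assume the claim holds for N = j, so 3^j ≥ 25j^3 + 40j^2.
Then 3^(j + 1) = 3·(3^j) ≥ 3·(25j^3 + 40j^2).
Also, for j ≥ 10 we have 3·(25j^3 + 40j^2) ≥ 25(j+1)^3 + 40(j+1)^2, since 3·(25j^3 + 40j^2) − (25(j+1)^3 + 40(j+1)^2) = 50j^3 + 5j^2 - 155j - 65, which is nonnegative for all j ≥ 10.
Combining, 3^(j + 1) ≥ 25(j+1)^3 + 40(j+1)^2.
Hence, by induction on N, the claim holds for every N ≥ 10.
Hence the smallest such n₀ is 10.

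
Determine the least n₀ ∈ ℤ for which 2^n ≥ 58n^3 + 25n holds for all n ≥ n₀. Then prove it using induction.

n₀ = 19

At n = 18: 262144 < 338706, so the inequality fails and n₀ ≥ 19. We prove 2^n ≥ 58n^3 + 25n for all n ≥ 19.
For the base case n = 19: 2^n = 524288 and 58n^3 + 25n = 398297, so 524288 ≥ 398297.
Inductive step: assume the claim holds for n = r, so 2^r ≥ 58r^3 + 25r.
Then 2^(r + 1) = 2·(2^r) ≥ 2·(58r^3 + 25r).
Also, for r ≥ 19 we have 2·(58r^3 + 25r) ≥ 58(r+1)^3 + 25(r+1), since 2·(58r^3 + 25r) − (58(r+1)^3 + 25(r+1)) = 58r^3 - 174r^2 - 149r - 83, which is nonnegative for all r ≥ 19.
Combining, 2^(r + 1) ≥ 58(r+1)^3 + 25(r+1).
Hence, by induction on n, the claim holds for every n ≥ 19.
Hence the smallest such n₀ is 19.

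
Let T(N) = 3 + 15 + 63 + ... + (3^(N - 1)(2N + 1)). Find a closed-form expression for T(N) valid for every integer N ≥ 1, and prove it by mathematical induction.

We claim T(N) = 3^N·N for all N ≥ 1.
Base case (N = 1): T(1) = 3, and the closed form gives 3. They agree.
Suppose the result is true for N = r, so T(r) = 3^r·r.
Then T(r+1) = T(r) + (3^r(2r + 3)) = (3^r·r) + (3^r(2r + 3)).
Simplifying, T(r+1) = 3^(r + 1)(r + 1) = 3^(r+1)·(r+1),
which is the closed form with N = r+1.
By the principle of mathematical induction, the result holds for all N ≥ 1.

T(N) = 3^N·N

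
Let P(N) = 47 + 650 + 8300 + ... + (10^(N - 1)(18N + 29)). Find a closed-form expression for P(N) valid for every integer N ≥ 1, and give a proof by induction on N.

We claim P(N) = 10^N(2N + 3) - 3 for all N ≥ 1.
Base step (N = 1): P(1) = 47, and the closed form gives 47. They agree.
Inductive step: suppose the statement holds for some j ≥ 1, so P(j) = 10^j(2j + 3) - 3.
Then P(j+1) = P(j) + (10^j(18j + 47)) = (10^j(2j + 3) - 3) + (10^j(18j + 47)).
Simplifying, P(j+1) = 20·10^j·j + 50·10^j - 3 = 10^(j+1)(2(j+1) + 3) - 3,
which is the closed form with N = j+1.
This completes the induction.

P(N) = 10^N(2N + 3) - 3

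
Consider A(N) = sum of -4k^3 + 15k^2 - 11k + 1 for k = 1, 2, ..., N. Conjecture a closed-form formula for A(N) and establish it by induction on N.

We claim A(N) = -N(N^3 - 3N^2 - N + 2) for all N ≥ 1.
Base case (N = 1): A(1) = 1, and the closed form gives 1. They agree.
For the inductive step, assume it holds for an arbitrary k ≥ 1, so A(k) = k(-k^3 + 3k^2 + k - 2).
Then A(k+1) = A(k) + (-4k^3 + 3k^2 + 7k + 1) = (k(-k^3 + 3k^2 + k - 2)) + (-4k^3 + 3k^2 + 7k + 1).
Simplifying, A(k+1) = -(k + 1)(k^3 - 4k - 1) = -(k+1)((k+1)^3 - 3(k+1)^2 - (k+1) + 2),
which is the closed form with N = k+1.
By the principle of mathematical induction, the result holds for all N ≥ 1.

A(N) = -N(N^3 - 3N^2 - N + 2)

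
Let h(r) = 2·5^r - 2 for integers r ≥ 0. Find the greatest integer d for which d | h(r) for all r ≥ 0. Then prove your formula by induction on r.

d = 8

Computing the first values: h(0) = 0 and h(1) = 8; gcd(0, 8) = 8, so d ≤ 8.
We prove 8 | 2·5^r - 2 for all r ≥ 0 by induction on r.
When r = 0: h(0) = 0 = 8·(0), so 8 | h(0).
Inductive step: assume the claim holds for r = m, i.e. 8 | h(m). Then
h(m+1) = 2·5^(m+1) - 2 = 5·(2·5^m - 2) + 8 = 5·h(m) + 8. The first term is divisible by 8 by the inductive hypothesis, and 8 is divisible by 8. Hence 8 | h(m+1).
By the principle of mathematical induction, the result holds for all r ≥ 0.
Therefore the largest such d is 8.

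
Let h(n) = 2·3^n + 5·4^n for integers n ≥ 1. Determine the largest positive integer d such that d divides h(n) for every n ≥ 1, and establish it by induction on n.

Computing the first values: h(1) = 26 and h(2) = 98; gcd(26, 98) = 2, so d ≤ 2.
We prove 2 | 2·3^n + 5·4^n for all n ≥ 1 by induction on n.
For the base case n = 1: h(1) = 26 = 2·(13), so 2 | h(1).
Inductive step: assume the claim holds for n = k, i.e. 2 | h(k). Then
h(k+1) − 4·h(k) = (2·3^(k+1) + 5·4^(k+1)) − 4·(2·3^k + 5·4^k) = (2)·3^k·(3 − 4) = (-2)·3^k. Since 2 | h(k) by the inductive hypothesis, 2 | 4·h(k); and 2 | -2 since -2 = 2·-1. Therefore 2 | h(k+1).
This completes the induction.
Therefore the largest such d is 2.

d = 2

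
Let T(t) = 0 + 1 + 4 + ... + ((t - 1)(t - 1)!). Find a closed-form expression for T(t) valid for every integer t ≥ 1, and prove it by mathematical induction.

T(t) = t! - 1

We claim T(t) = t! - 1 for all t ≥ 1.
For the base case t = 1: T(1) = 0, and the closed form gives 0. They agree.
Inductive step: suppose the statement holds for some k ≥ 1, so T(k) = k! - 1.
Then T(k+1) = T(k) + (k·k!) = (k! - 1) + (k·k!).
Simplifying, T(k+1) = (k+1)! - 1,
which is the closed form with t = k+1.
By induction, the statement is established for all t ≥ 1.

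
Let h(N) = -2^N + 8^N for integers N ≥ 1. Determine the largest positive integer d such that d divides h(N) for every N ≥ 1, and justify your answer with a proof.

Computing the first values: h(1) = 6 and h(2) = 60; gcd(6, 60) = 6, so d ≤ 6.
We prove 6 | -2^N + 8^N for all N ≥ 1 by induction on N.
For the base case N = 1: h(1) = 6 = 6·(1), so 6 | h(1).
Inductive step: suppose the statement holds for some i ≥ 1, i.e. 6 | h(i). Then
8^{i+1} − 2^{i+1} = 8·8^i − 2·2^i = 8·(8^i − 2^i) + (6)·2^i. The first term is divisible by 6 by the inductive hypothesis, and the second term (6)·2^i is divisible by 6 since 6 | 6. Hence 6 | h(i+1).
Hence, by induction on N, the claim holds for every N ≥ 1.
Therefore the largest such d is 6.

d = 6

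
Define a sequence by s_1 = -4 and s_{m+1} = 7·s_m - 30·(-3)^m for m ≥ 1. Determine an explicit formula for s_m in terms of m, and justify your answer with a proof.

s_m = -(-3)^(m + 1) + 5·7^(m - 1)

Computing the first terms: s_1 = -4, s_2 = 62, s_3 = 164. This suggests s_m = -(-3)^(m + 1) + 5·7^(m - 1).
Base step (m = 1): the formula gives -4 = -4 = s_1.
For the inductive step, assume it holds for an arbitrary r ≥ 1, so s_r = -(-3)^(r + 1) + 5·7^(r - 1).
Then s_{r+1} = 7·s_r - 30·(-3)^r = 7·(-(-3)^(r + 1) + 5·7^(r - 1)) - 30·(-3)^r = -(-3)^(r + 2) + 5·7^r = -(-3)^((r+1) + 1) + 5·7^((r+1) - 1),
which is the claimed formula at m = r+1.
This completes the induction.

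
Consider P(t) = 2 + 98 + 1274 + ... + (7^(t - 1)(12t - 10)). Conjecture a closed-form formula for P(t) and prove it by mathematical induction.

We claim P(t) = 2·7^t(t - 1) + 2 for all t ≥ 1.
Base step (t = 1): P(1) = 2, and the closed form gives 2. They agree.
For the inductive step, assume it holds for an arbitrary m ≥ 1, so P(m) = 2·7^m(m - 1) + 2.
Then P(m+1) = P(m) + (7^m(12m + 2)) = (2·7^m(m - 1) + 2) + (7^m(12m + 2)).
Simplifying, P(m+1) = 14·7^m·m + 2 = 2·7^(m+1)((m+1) - 1) + 2,
which is the closed form with t = m+1.
Hence, by induction on t, the claim holds for every t ≥ 1.

P(t) = 2·7^t(t - 1) + 2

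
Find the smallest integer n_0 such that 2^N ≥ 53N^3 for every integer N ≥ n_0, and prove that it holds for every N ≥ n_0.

n_0 = 19

At N = 18: 262144 < 309096, so the inequality fails and n_0 ≥ 19. We prove 2^N ≥ 53N^3 for all N ≥ 19.
Base case (N = 19): 2^N = 524288 and 53N^3 = 363527, so 524288 ≥ 363527.
Suppose the result is true for N = m, so 2^m ≥ 53m^3.
Then 2^(m + 1) = 2·(2^m) ≥ 2·(53m^3).
Also, for m ≥ 19 we have 2·(53m^3) ≥ 53(m+1)^3, since 2 ≥ (1 + 1/m)^3 for all m ≥ 19.
Combining, 2^(m + 1) ≥ 53(m+1)^3.
This completes the induction.
Hence the smallest such n_0 is 19.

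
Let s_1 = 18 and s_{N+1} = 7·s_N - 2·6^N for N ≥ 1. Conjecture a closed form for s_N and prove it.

s_N = 2·6^N + 6·7^(N - 1)

Computing the first terms: s_1 = 18, s_2 = 114, s_3 = 726. This suggests s_N = 2·6^N + 6·7^(N - 1).
When N = 1: the formula gives 18 = 18 = s_1.
Inductive step: assume the claim holds for N = m, so s_m = 2·6^m + 6·7^(m - 1).
Then s_{m+1} = 7·s_m - 2·6^m = 7·(2·6^m + 6·7^(m - 1)) - 2·6^m = 2·6^(m + 1) + 6·7^m = 2·6^(m+1) + 6·7^((m+1) - 1),
which is the claimed formula at N = m+1.
By the principle of mathematical induction, the result holds for all N ≥ 1.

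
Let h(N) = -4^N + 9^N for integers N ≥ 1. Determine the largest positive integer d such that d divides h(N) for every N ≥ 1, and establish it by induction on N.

d = 5

Computing the first values: h(1) = 5 and h(2) = 65; gcd(5, 65) = 5, so d ≤ 5.
We prove 5 | -4^N + 9^N for all N ≥ 1 by induction on N.
For the base case N = 1: h(1) = 5 = 5·(1), so 5 | h(1).
Suppose the result is true for N = r, i.e. 5 | h(r). Then
9^{r+1} − 4^{r+1} = 9·9^r − 4·4^r = 9·(9^r − 4^r) + (5)·4^r. The first term is divisible by 5 by the inductive hypothesis, and the second term (5)·4^r is divisible by 5 since 5 | 5. Hence 5 | h(r+1).
By induction, the statement is established for all N ≥ 1.
Therefore the largest such d is 5.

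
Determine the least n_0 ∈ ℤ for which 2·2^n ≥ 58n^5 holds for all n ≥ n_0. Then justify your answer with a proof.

n_0 = 30

At n = 29: 1073741824 < 1189646642, so the inequality fails and n_0 ≥ 30. We prove 2·2^n ≥ 58n^5 for all n ≥ 30.
Base case (n = 30): 2·2^n = 2147483648 and 58n^5 = 1409400000, so 2147483648 ≥ 1409400000.
Suppose the result is true for n = r, so 2·2^r ≥ 58r^5.
Then 2·2^(r + 1) = 2·(2·2^r) ≥ 2·(58r^5).
Also, for r ≥ 30 we have 2·(58r^5) ≥ 58(r+1)^5, since 2 ≥ (1 + 1/r)^5 for all r ≥ 30.
Combining, 2·2^(r + 1) ≥ 58(r+1)^5.
By the principle of mathematical induction, the result holds for all n ≥ 30.
Hence the smallest such n_0 is 30.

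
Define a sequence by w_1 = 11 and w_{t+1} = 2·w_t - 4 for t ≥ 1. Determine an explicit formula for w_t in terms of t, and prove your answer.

Computing the first terms: w_1 = 11, w_2 = 18, w_3 = 32. This suggests w_t = 7·2^(t - 1) + 4.
For the base case t = 1: the formula gives 11 = 11 = w_1.
For the inductive step, assume it holds for an arbitrary r ≥ 1, so w_r = 7·2^(r - 1) + 4.
Then w_{r+1} = 2·w_r - 4 = 2·(7·2^(r - 1) + 4) - 4 = 7·2^r + 4 = 7·2^((r+1) - 1) + 4,
which is the claimed formula at t = r+1.
Hence, by induction on t, the claim holds for every t ≥ 1.

w_t = 7·2^(t - 1) + 4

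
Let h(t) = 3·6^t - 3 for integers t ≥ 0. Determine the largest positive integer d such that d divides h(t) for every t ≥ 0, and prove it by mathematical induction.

d = 15

Computing the first values: h(0) = 0 and h(1) = 15; gcd(0, 15) = 15, so d ≤ 15.
We prove 15 | 3·6^t - 3 for all t ≥ 0 by induction on t.
When t = 0: h(0) = 0 = 15·(0), so 15 | h(0).
Inductive step: suppose the statement holds for some k ≥ 0, i.e. 15 | h(k). Then
h(k+1) = 3·6^(k+1) - 3 = 6·(3·6^k - 3) + 15 = 6·h(k) + 15. The first term is divisible by 15 by the inductive hypothesis, and 15 is divisible by 15. Hence 15 | h(k+1).
Hence, by induction on t, the claim holds for every t ≥ 0.
Therefore the largest such d is 15.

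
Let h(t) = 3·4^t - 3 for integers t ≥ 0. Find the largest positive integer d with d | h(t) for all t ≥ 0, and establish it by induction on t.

d = 9

Computing the first values: h(0) = 0 and h(1) = 9; gcd(0, 9) = 9, so d ≤ 9.
We prove 9 | 3·4^t - 3 for all t ≥ 0 by induction on t.
Base step (t = 0): h(0) = 0 = 9·(0), so 9 | h(0).
For the inductive step, assume it holds for an arbitrary r ≥ 0, i.e. 9 | h(r). Then
h(r+1) = 3·4^(r+1) - 3 = 4·(3·4^r - 3) + 9 = 4·h(r) + 9. The first term is divisible by 9 by the inductive hypothesis, and 9 is divisible by 9. Hence 9 | h(r+1).
Hence, by induction on t, the claim holds for every t ≥ 0.
Therefore the largest such d is 9.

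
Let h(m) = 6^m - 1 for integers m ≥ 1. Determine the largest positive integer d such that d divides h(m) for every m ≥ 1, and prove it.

d = 5

Computing the first values: h(1) = 5 and h(2) = 35; gcd(5, 35) = 5, so d ≤ 5.
We prove 5 | 6^m - 1 for all m ≥ 1 by induction on m.
Base step (m = 1): h(1) = 5 = 5·(1), so 5 | h(1).
Inductive step: suppose the statement holds for some r ≥ 1, i.e. 5 | h(r). Then
6^{r+1} − 1^{r+1} = 6·6^r − 1·1^r = 6·(6^r − 1^r) + (5)·1^r. The first term is divisible by 5 by the inductive hypothesis, and the second term (5)·1^r is divisible by 5 since 5 | 5. Hence 5 | h(r+1).
By the principle of mathematical induction, the result holds for all m ≥ 1.
Therefore the largest such d is 5.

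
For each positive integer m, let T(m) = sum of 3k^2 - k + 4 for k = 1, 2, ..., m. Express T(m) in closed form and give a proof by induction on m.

T(m) = m(m^2 + m + 4)

We claim T(m) = m(m^2 + m + 4) for all m ≥ 1.
For the base case m = 1: T(1) = 6, and the closed form gives 6. They agree.
Inductive step: assume the claim holds for m = k, so T(k) = k(k^2 + k + 4).
Then T(k+1) = T(k) + (-k + 3(k + 1)^2 + 3) = (k(k^2 + k + 4)) + (-k + 3(k + 1)^2 + 3).
Simplifying, T(k+1) = (k + 1)(k^2 + 3k + 6) = (k+1)((k+1)^2 + (k+1) + 4),
which is the closed form with m = k+1.
Hence, by induction on m, the claim holds for every m ≥ 1.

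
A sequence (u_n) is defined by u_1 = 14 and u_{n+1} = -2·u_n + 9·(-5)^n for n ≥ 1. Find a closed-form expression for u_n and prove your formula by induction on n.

Computing the first terms: u_1 = 14, u_2 = -73, u_3 = 371. This suggests u_n = -(-2)^(n - 1) - 3(-5)^n.
For the base case n = 1: the formula gives 14 = 14 = u_1.
Inductive step: assume the claim holds for n = r, so u_r = -(-2)^(r - 1) - 3(-5)^r.
Then u_{r+1} = -2·u_r + 9·(-5)^r = -2·(-(-2)^(r - 1) - 3(-5)^r) + 9·(-5)^r = -(-2)^r - 3(-5)^(r + 1) = -(-2)^((r+1) - 1) - 3(-5)^(r+1),
which is the claimed formula at n = r+1.
By induction, the statement is established for all n ≥ 1.

u_n = -(-2)^(n - 1) - 3(-5)^n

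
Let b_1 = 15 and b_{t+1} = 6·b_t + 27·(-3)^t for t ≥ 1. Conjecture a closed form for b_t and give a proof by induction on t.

b_t = (-3)^(t + 1) + 6^t

Computing the first terms: b_1 = 15, b_2 = 9, b_3 = 297. This suggests b_t = (-3)^(t + 1) + 6^t.
Base case (t = 1): the formula gives 15 = 15 = b_1.
Inductive step: assume the claim holds for t = i, so b_i = (-3)^(i + 1) + 6^i.
Then b_{i+1} = 6·b_i + 27·(-3)^i = 6·((-3)^(i + 1) + 6^i) + 27·(-3)^i = (-3)^(i + 2) + 6^(i + 1) = (-3)^((i+1) + 1) + 6^(i+1),
which is the claimed formula at t = i+1.
By the principle of mathematical induction, the result holds for all t ≥ 1.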